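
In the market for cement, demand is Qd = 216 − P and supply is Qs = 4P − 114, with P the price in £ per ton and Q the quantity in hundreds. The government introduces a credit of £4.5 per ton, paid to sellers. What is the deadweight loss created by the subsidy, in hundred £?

Deadweight loss = £8.1 hundred.

Without the subsidy, 216 − P = 4P − 114 gives 5P = 330, so P* = £66 and Q* = 150.
With a per-unit subsidy paid to sellers, each receives P + 4.5 per unit sold, so supply becomes Qs = 4(P + 4.5) − 114.
New equilibrium: buyers pay £62.4, sellers receive £66.9, Q = 153.6. (Wedge: Pb − Ps = −4.5.)
Quantity rises by |ΔQ| = |150 − 153.6| = 3.6.
DWL = ½ · t · |ΔQ| = ½ · 4.5 · 3.6 = £8.1.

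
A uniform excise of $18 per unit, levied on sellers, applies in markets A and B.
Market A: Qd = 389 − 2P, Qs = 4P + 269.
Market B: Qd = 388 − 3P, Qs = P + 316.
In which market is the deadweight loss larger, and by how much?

Market A, by $94.5.

Market A: pre-tax P* = $20, Q* = 349; post-tax Q = 325; deadweight loss = $216.
Market B: pre-tax P* = $18, Q* = 334; post-tax Q = 320.5; deadweight loss = $121.5.
Difference: $216 vs $121.5 → market A is larger by $94.5.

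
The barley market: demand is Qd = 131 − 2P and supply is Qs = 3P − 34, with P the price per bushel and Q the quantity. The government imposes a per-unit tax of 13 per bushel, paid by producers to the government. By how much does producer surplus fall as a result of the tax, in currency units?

Without the tax, 131 − 2P = 3P − 34 gives 5P = 165, so P* = 33 and Q* = 65.
With the tax collected from producers, supply shifts: Qs = 3(P − 13) − 34.
Solving gives Q = 49.4 with buyers paying 40.8 and producers receiving 27.8 (the 13 wedge).
ΔPS is the trapezoid between Q = 49.4 and Q = 65 of height 5.2: ½ · (65 + 49.4) · 5.2 = 297.44.

Producer surplus falls by 297.44.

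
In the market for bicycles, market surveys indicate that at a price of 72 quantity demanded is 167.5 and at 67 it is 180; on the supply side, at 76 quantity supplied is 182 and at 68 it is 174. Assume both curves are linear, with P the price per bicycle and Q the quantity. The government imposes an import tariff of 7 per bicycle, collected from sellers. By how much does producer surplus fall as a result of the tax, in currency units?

Demand slope: (180 − 167.5)/(67 − 72) = -2.5, so Qd = 347.5 − 2.5P.
Supply slope: (174 − 182)/(68 − 76) = 1, so Qs = P + 106.
Without the tax, 347.5 − 2.5P = P + 106 gives 3.5P = 241.5, so P* = 69 and Q* = 175.
With the tax collected from sellers, supply shifts: Qs = (P − 7) + 106.
New equilibrium: consumers pay 71, sellers receive 64, Q = 170. (Wedge: Pb − Ps = 7.)
ΔPS is the trapezoid between Q = 170 and Q = 175 of height 5: ½ · (175 + 170) · 5 = 862.5.

Producer surplus falls by 862.5.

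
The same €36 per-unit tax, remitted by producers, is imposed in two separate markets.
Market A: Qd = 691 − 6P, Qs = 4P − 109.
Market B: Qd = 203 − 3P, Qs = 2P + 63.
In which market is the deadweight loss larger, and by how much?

Market A, by €777.6.

Market A: pre-tax P* = €80, Q* = 211; post-tax Q = 124.6; deadweight loss = €1555.2.
Market B: pre-tax P* = €28, Q* = 119; post-tax Q = 75.8; deadweight loss = €777.6.
Difference: €1555.2 vs €777.6 → market A is larger by €777.6.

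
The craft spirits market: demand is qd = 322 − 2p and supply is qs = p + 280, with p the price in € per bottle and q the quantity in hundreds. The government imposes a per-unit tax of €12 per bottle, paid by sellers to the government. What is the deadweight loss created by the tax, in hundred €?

Without the tax, 322 − 2p = p + 280 gives 3p = 42, so p* = €14 and q* = 294.
With the tax collected from sellers, supply shifts: qs = (p − 12) + 280.
New equilibrium: consumers pay €18, sellers receive €6, q = 286. (Wedge: pb − ps = 12.)
Quantity falls by |ΔQ| = |294 − 286| = 8.
DWL = ½ · t · |ΔQ| = ½ · 12 · 8 = €48.

Deadweight loss = €48 hundred.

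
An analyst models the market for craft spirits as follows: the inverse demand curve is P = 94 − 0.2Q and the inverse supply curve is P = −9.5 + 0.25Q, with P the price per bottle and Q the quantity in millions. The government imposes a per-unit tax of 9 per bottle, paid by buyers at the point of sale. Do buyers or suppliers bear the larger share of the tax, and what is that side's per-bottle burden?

Suppliers bear the larger share: 5 per bottle.

Inverting to Q(P) form: Qd = 470 − 5P; Qs = 4P + 38.
Before the tax: set 470 − 5P = 4P + 38 → P* = 48, Q* = 230.
With the tax collected from buyers, demand (in seller-price terms) shifts: Qd = 470 − 5(P + 9).
New equilibrium: buyers pay 52, suppliers receive 43, Q = 210. (Wedge: Pb − Ps = 9.)
Per-bottle burden: buyers 4, suppliers 5.
Suppliers take the larger share because supply is less price-elastic here (demand slope 5 vs supply slope 4).
The less price-elastic side of the market bears the larger share of a per-unit tax.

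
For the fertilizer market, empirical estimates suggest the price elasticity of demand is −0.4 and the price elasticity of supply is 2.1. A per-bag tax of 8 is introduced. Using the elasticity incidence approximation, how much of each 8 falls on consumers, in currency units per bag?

Incidence ratio: consumers' share ≈ εs / (εs + |εd|) = 2.1 / (2.1 + 0.4) = 0.84.
So consumers bear ≈ 0.84 × 8 = 6.72; producers bear 1.28.

Consumers bear ≈ 6.72 per bag.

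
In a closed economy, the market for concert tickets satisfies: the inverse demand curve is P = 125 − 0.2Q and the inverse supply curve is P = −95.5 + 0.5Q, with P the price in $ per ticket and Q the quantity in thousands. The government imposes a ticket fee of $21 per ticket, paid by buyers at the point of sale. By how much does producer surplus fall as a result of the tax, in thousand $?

Rewrite in direct form: Qd = 625 − 5P and Qs = 2P + 191.
Without the tax, 625 − 5P = 2P + 191 gives 7P = 434, so P* = $62 and Q* = 315.
With the tax collected from buyers, demand (in seller-price terms) shifts: Qd = 625 − 5(P + 21).
New equilibrium: buyers pay $68, producers receive $47, Q = 285. (Wedge: Pb − Ps = 21.)
ΔPS is the trapezoid between Q = 285 and Q = 315 of height $15: ½ · (315 + 285) · 15 = $4500.

Producer surplus falls by $4500 thousand.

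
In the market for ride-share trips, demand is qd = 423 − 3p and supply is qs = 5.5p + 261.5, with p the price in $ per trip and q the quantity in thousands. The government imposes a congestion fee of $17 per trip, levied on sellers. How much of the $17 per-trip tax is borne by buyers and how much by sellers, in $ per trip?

Buyers bear $11 per trip; sellers bear $6 per trip.

Without the tax, 423 − 3p = 5.5p + 261.5 gives 8.5p = 161.5, so p* = $19 and q* = 366.
With the tax collected from sellers, supply shifts: qs = 5.5(p − 17) + 261.5.
Solving gives q = 333 with buyers paying $30 and sellers receiving $13 (the $17 wedge).
Burden on buyers: $11; on sellers: $6. (They sum to $17.)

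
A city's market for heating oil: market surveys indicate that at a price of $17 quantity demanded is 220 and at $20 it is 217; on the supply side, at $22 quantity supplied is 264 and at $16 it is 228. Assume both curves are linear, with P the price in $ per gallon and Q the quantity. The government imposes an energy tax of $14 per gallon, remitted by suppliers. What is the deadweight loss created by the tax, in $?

Deadweight loss = $84.

Demand slope: (217 − 220)/(20 − 17) = -1, so Qd = 237 − P.
Supply slope: (228 − 264)/(16 − 22) = 6, so Qs = 6P + 132.
Before the tax: set 237 − P = 6P + 132 → P* = $15, Q* = 222.
With the tax collected from suppliers, supply shifts: Qs = 6(P − 14) + 132.
Solving gives Q = 210 with buyers paying $27 and suppliers receiving $13 (the $14 wedge).
Quantity falls by |ΔQ| = |222 − 210| = 12.
DWL = ½ · t · |ΔQ| = ½ · 14 · 12 = $84.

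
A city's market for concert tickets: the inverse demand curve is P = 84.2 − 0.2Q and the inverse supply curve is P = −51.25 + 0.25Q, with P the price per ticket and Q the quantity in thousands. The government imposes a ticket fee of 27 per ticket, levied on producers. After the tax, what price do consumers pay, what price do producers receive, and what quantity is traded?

Inverting to Q(P) form: Qd = 421 − 5P; Qs = 4P + 205.
Without the tax, 421 − 5P = 4P + 205 gives 9P = 216, so P* = 24 and Q* = 301.
With the tax collected from producers, supply shifts: Qs = 4(P − 27) + 205.
New equilibrium: consumers pay 36, producers receive 9, Q = 241. (Wedge: Pb − Ps = 27.)
The less price-elastic side of the market bears the larger share of a per-unit tax.

Consumers pay 36; producers receive 9; quantity = 241.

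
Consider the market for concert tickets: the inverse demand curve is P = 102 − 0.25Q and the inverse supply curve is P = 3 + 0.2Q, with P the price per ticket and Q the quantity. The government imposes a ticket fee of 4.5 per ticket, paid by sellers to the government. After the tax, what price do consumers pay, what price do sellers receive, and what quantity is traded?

Inverting to Q(P) form: Qd = 408 − 4P; Qs = 5P − 15.
Without the tax, 408 − 4P = 5P − 15 gives 9P = 423, so P* = 47 and Q* = 220.
With the tax collected from sellers, supply shifts: Qs = 5(P − 4.5) − 15.
New equilibrium: consumers pay 49.5, sellers receive 45, Q = 210. (Wedge: Pb − Ps = 4.5.)
The less price-elastic side of the market bears the larger share of a per-unit tax.

Consumers pay 49.5; sellers receive 45; quantity = 210.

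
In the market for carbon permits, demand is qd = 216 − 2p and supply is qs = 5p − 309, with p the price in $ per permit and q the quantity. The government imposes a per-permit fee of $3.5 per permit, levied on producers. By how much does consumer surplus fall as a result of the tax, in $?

Consumer surplus falls by $158.75.

Without the tax, 216 − 2p = 5p − 309 gives 7p = 525, so p* = $75 and q* = 66.
With the tax collected from producers, supply shifts: qs = 5(p − 3.5) − 309.
New equilibrium: buyers pay $77.5, producers receive $74, q = 61. (Wedge: pb − ps = 3.5.)
ΔCS is the trapezoid between Q = 61 and Q = 66 of height $2.5: ½ · (66 + 61) · 2.5 = $158.75.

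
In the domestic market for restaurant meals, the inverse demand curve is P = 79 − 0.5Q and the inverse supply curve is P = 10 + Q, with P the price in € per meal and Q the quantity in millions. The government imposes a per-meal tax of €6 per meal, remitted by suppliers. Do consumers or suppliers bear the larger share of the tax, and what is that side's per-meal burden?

Suppliers bear the larger share: €4 per meal.

Rewrite in direct form: Qd = 158 − 2P and Qs = P − 10.
Before the tax: set 158 − 2P = P − 10 → P* = €56, Q* = 46.
With the tax collected from suppliers, supply shifts: Qs = (P − 6) − 10.
New equilibrium: consumers pay €58, suppliers receive €52, Q = 42. (Wedge: Pb − Ps = 6.)
Per-meal burden: consumers €2, suppliers €4.
Suppliers take the larger share because supply is less price-elastic here (demand slope 2 vs supply slope 1).
The less price-elastic side of the market bears the larger share of a per-unit tax.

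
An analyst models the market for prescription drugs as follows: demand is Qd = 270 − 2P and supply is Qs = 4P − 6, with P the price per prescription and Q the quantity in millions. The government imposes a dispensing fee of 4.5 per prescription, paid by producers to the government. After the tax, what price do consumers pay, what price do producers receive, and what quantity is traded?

Consumers pay 49; producers receive 44.5; quantity = 172.

Before the tax: set 270 − 2P = 4P − 6 → P* = 46, Q* = 178.
With the tax collected from producers, supply shifts: Qs = 4(P − 4.5) − 6.
Solving gives Q = 172 with consumers paying 49 and producers receiving 44.5 (the 4.5 wedge).
The less price-elastic side of the market bears the larger share of a per-unit tax.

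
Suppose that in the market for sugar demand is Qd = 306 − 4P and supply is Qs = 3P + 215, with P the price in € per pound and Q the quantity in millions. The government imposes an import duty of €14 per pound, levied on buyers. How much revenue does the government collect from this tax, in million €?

Tax revenue = €3220 million.

Without the tax, 306 − 4P = 3P + 215 gives 7P = 91, so P* = €13 and Q* = 254.
With the tax collected from buyers, demand (in seller-price terms) shifts: Qd = 306 − 4(P + 14).
Solving gives Q = 230 with buyers paying €19 and producers receiving €5 (the €14 wedge).
Revenue = t · Q = 14 · 230 = €3220.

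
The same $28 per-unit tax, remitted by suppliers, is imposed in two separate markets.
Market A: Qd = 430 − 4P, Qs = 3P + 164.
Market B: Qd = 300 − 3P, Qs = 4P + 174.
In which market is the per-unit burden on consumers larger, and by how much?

Market A: pre-tax P* = $38, Q* = 278; post-tax Q = 230; per-unit burden on consumers = $12.
Market B: pre-tax P* = $18, Q* = 246; post-tax Q = 198; per-unit burden on consumers = $16.
Difference: $12 vs $16 → market B is larger by $4.

Market B, by $4.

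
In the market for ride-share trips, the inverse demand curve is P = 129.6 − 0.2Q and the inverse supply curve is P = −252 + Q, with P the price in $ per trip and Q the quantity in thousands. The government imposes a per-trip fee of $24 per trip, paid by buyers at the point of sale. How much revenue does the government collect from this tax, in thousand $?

Tax revenue = $7152 thousand.

Rewrite in direct form: Qd = 648 − 5P and Qs = P + 252.
Without the tax, 648 − 5P = P + 252 gives 6P = 396, so P* = $66 and Q* = 318.
With the tax collected from buyers, demand (in seller-price terms) shifts: Qd = 648 − 5(P + 24).
Solving gives Q = 298 with buyers paying $70 and sellers receiving $46 (the $24 wedge).
Revenue = t · Q = 24 · 298 = $7152.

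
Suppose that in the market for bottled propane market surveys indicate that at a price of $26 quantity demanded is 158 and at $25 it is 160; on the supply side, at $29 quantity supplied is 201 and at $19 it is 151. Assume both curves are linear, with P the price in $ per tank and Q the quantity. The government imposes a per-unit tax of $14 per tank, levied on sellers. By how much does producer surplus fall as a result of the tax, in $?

Producer surplus falls by $624.

Demand slope: (160 − 158)/(25 − 26) = -2, so Qd = 210 − 2P.
Supply slope: (151 − 201)/(19 − 29) = 5, so Qs = 5P + 56.
Before the tax: set 210 − 2P = 5P + 56 → P* = $22, Q* = 166.
With the tax collected from sellers, supply shifts: Qs = 5(P − 14) + 56.
Solving gives Q = 146 with consumers paying $32 and sellers receiving $18 (the $14 wedge).
ΔPS is the trapezoid between Q = 146 and Q = 166 of height $4: ½ · (166 + 146) · 4 = $624.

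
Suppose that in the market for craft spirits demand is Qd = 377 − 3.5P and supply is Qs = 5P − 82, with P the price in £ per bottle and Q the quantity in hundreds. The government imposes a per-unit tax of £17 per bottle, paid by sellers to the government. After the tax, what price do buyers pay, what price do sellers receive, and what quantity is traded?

Before the tax: set 377 − 3.5P = 5P − 82 → P* = £54, Q* = 188.
With the tax collected from sellers, supply shifts: Qs = 5(P − 17) − 82.
Solving gives Q = 153 with buyers paying £64 and sellers receiving £47 (the £17 wedge).

Buyers pay £64; sellers receive £47; quantity = 153.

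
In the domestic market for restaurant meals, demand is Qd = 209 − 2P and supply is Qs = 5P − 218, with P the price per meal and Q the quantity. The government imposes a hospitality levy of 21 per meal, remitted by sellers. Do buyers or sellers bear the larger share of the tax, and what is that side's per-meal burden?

Without the tax, 209 − 2P = 5P − 218 gives 7P = 427, so P* = 61 and Q* = 87.
With the tax collected from sellers, supply shifts: Qs = 5(P − 21) − 218.
Solving gives Q = 57 with buyers paying 76 and sellers receiving 55 (the 21 wedge).
Per-meal burden: buyers 15, sellers 6.
Buyers take the larger share because demand is less price-elastic here (demand slope 2 vs supply slope 5).

Buyers bear the larger share: 15 per meal.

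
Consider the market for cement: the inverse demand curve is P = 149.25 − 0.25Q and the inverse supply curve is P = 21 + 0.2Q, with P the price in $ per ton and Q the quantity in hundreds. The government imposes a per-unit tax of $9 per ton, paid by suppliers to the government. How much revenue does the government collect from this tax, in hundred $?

Tax revenue = $2385 hundred.

Inverting to Q(P) form: Qd = 597 − 4P; Qs = 5P − 105.
Without the tax, 597 − 4P = 5P − 105 gives 9P = 702, so P* = $78 and Q* = 285.
With the tax collected from suppliers, supply shifts: Qs = 5(P − 9) − 105.
Solving gives Q = 265 with buyers paying $83 and suppliers receiving $74 (the $9 wedge).
Revenue = t · Q = 9 · 265 = $2385.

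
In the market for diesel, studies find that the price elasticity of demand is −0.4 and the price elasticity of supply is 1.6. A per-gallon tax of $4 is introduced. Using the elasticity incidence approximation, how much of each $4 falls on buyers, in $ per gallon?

Buyers bear ≈ $3.2 per gallon.

Incidence ratio: buyers' share ≈ εs / (εs + |εd|) = 1.6 / (1.6 + 0.4) = 0.8.
So buyers bear ≈ 0.8 × $4 = $3.2; sellers bear $0.8.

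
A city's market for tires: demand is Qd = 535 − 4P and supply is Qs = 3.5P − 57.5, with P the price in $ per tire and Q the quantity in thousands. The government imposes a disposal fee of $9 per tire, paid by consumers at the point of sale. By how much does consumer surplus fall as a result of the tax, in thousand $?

Consumer surplus falls by $884.52 thousand.

Before the tax: set 535 − 4P = 3.5P − 57.5 → P* = $79, Q* = 219.
With the tax collected from consumers, demand (in seller-price terms) shifts: Qd = 535 − 4(P + 9).
Solving gives Q = 202.2 with consumers paying $83.2 and sellers receiving $74.2 (the $9 wedge).
ΔCS is the trapezoid between Q = 202.2 and Q = 219 of height $4.2: ½ · (219 + 202.2) · 4.2 = $884.52.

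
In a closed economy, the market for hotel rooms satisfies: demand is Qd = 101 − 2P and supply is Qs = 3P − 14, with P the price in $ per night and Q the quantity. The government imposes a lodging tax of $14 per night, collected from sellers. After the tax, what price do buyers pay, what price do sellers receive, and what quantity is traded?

Buyers pay $31.4; sellers receive $17.4; quantity = 38.2.

Before the tax: set 101 − 2P = 3P − 14 → P* = $23, Q* = 55.
With the tax collected from sellers, supply shifts: Qs = 3(P − 14) − 14.
Solving gives Q = 38.2 with buyers paying $31.4 and sellers receiving $17.4 (the $14 wedge).
The less price-elastic side of the market bears the larger share of a per-unit tax.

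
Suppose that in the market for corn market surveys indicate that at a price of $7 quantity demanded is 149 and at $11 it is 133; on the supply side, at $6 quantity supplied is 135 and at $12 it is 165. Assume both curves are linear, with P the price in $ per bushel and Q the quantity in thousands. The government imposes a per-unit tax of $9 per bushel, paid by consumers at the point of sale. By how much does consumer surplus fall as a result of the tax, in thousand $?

Demand slope: (133 − 149)/(11 − 7) = -4, so Qd = 177 − 4P.
Supply slope: (165 − 135)/(12 − 6) = 5, so Qs = 5P + 105.
Before the tax: set 177 − 4P = 5P + 105 → P* = $8, Q* = 145.
With the tax collected from consumers, demand (in seller-price terms) shifts: Qd = 177 − 4(P + 9).
New equilibrium: consumers pay $13, sellers receive $4, Q = 125. (Wedge: Pb − Ps = 9.)
ΔCS is the trapezoid between Q = 125 and Q = 145 of height $5: ½ · (145 + 125) · 5 = $675.

Consumer surplus falls by $675 thousand.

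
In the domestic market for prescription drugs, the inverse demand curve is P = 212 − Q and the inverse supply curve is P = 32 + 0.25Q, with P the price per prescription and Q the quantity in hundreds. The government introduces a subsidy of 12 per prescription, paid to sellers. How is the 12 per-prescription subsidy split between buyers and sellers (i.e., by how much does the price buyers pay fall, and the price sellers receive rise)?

Buyers gain 9.6 per prescription; sellers gain 2.4 per prescription.

Rewrite in direct form: Qd = 212 − P and Qs = 4P − 128.
Before the subsidy: set 212 − P = 4P − 128 → P* = 68, Q* = 144.
With a per-unit subsidy paid to sellers, each receives P + 12 per unit sold, so supply becomes Qs = 4(P + 12) − 128.
New equilibrium: buyers pay 58.4, sellers receive 70.4, Q = 153.6. (Wedge: Pb − Ps = −12.)
Gain to buyers: 9.6; to sellers: 2.4. (They sum to 12.)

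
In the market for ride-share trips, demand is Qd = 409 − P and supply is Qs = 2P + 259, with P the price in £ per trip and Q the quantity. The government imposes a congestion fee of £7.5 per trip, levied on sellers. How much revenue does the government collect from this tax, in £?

Tax revenue = £2655.

Without the tax, 409 − P = 2P + 259 gives 3P = 150, so P* = £50 and Q* = 359.
With the tax collected from sellers, supply shifts: Qs = 2(P − 7.5) + 259.
Solving gives Q = 354 with consumers paying £55 and sellers receiving £47.5 (the £7.5 wedge).
Revenue = t · Q = 7.5 · 354 = £2655.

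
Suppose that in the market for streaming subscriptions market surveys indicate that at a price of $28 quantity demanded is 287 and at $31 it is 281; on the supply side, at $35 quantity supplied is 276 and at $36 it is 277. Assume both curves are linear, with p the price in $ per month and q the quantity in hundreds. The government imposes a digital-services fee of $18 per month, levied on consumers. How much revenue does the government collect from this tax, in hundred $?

Tax revenue = $4734 hundred.

Demand slope: (281 − 287)/(31 − 28) = -2, so qd = 343 − 2p.
Supply slope: (277 − 276)/(36 − 35) = 1, so qs = p + 241.
Without the tax, 343 − 2p = p + 241 gives 3p = 102, so p* = $34 and q* = 275.
With the tax collected from consumers, demand (in seller-price terms) shifts: qd = 343 − 2(p + 18).
Solving gives q = 263 with consumers paying $40 and producers receiving $22 (the $18 wedge).
Revenue = t · Q = 18 · 263 = $4734.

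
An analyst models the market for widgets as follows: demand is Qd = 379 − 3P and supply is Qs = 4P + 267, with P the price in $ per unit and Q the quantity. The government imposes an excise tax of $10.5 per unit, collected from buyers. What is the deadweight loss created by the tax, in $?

Deadweight loss = $94.5.

Without the tax, 379 − 3P = 4P + 267 gives 7P = 112, so P* = $16 and Q* = 331.
With the tax collected from buyers, demand (in seller-price terms) shifts: Qd = 379 − 3(P + 10.5).
New equilibrium: buyers pay $22, sellers receive $11.5, Q = 313. (Wedge: Pb − Ps = 10.5.)
Quantity falls by |ΔQ| = |331 − 313| = 18.
DWL = ½ · t · |ΔQ| = ½ · 10.5 · 18 = $94.5.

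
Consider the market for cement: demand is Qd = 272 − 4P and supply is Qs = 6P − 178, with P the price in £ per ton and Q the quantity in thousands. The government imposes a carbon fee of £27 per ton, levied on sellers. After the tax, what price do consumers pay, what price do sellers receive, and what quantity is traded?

Without the tax, 272 − 4P = 6P − 178 gives 10P = 450, so P* = £45 and Q* = 92.
With the tax collected from sellers, supply shifts: Qs = 6(P − 27) − 178.
New equilibrium: consumers pay £61.2, sellers receive £34.2, Q = 27.2. (Wedge: Pb − Ps = 27.)

Consumers pay £61.2; sellers receive £34.2; quantity = 27.2.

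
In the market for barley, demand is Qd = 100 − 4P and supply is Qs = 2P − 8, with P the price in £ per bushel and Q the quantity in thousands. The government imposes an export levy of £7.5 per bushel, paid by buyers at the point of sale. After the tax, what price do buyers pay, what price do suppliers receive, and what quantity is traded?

Without the tax, 100 − 4P = 2P − 8 gives 6P = 108, so P* = £18 and Q* = 28.
With the tax collected from buyers, demand (in seller-price terms) shifts: Qd = 100 − 4(P + 7.5).
New equilibrium: buyers pay £20.5, suppliers receive £13, Q = 18. (Wedge: Pb − Ps = 7.5.)
The less price-elastic side of the market bears the larger share of a per-unit tax.

Buyers pay £20.5; suppliers receive £13; quantity = 18.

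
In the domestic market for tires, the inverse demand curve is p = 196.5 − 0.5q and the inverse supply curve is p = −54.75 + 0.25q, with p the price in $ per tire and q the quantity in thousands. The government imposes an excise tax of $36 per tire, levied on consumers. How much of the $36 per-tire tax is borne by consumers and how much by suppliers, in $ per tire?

Consumers bear $24 per tire; suppliers bear $12 per tire.

Rewrite in direct form: qd = 393 − 2p and qs = 4p + 219.
Before the tax: set 393 − 2p = 4p + 219 → p* = $29, q* = 335.
With the tax collected from consumers, demand (in seller-price terms) shifts: qd = 393 − 2(p + 36).
Solving gives q = 287 with consumers paying $53 and suppliers receiving $17 (the $36 wedge).
Burden on consumers: $24; on suppliers: $12. (They sum to $36.)
The less price-elastic side of the market bears the larger share of a per-unit tax.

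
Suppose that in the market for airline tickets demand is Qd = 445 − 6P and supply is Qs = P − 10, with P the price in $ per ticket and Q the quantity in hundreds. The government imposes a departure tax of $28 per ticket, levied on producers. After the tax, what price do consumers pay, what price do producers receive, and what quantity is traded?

Consumers pay $69; producers receive $41; quantity = 31.

Before the tax: set 445 − 6P = P − 10 → P* = $65, Q* = 55.
With the tax collected from producers, supply shifts: Qs = (P − 28) − 10.
Solving gives Q = 31 with consumers paying $69 and producers receiving $41 (the $28 wedge).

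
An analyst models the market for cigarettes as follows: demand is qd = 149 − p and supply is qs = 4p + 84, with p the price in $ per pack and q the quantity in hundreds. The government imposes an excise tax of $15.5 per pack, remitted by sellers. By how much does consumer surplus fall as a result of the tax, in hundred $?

Consumer surplus falls by $1609.52 hundred.

Without the tax, 149 − p = 4p + 84 gives 5p = 65, so p* = $13 and q* = 136.
With the tax collected from sellers, supply shifts: qs = 4(p − 15.5) + 84.
Solving gives q = 123.6 with buyers paying $25.4 and sellers receiving $9.9 (the $15.5 wedge).
ΔCS is the trapezoid between Q = 123.6 and Q = 136 of height $12.4: ½ · (136 + 123.6) · 12.4 = $1609.52.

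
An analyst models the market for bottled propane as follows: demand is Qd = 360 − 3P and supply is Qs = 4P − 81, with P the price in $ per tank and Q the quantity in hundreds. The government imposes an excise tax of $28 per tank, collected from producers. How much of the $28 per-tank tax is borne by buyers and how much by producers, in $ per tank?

Buyers bear $16 per tank; producers bear $12 per tank.

Without the tax, 360 − 3P = 4P − 81 gives 7P = 441, so P* = $63 and Q* = 171.
With the tax collected from producers, supply shifts: Qs = 4(P − 28) − 81.
Solving gives Q = 123 with buyers paying $79 and producers receiving $51 (the $28 wedge).
Burden on buyers: $16; on producers: $12. (They sum to $28.)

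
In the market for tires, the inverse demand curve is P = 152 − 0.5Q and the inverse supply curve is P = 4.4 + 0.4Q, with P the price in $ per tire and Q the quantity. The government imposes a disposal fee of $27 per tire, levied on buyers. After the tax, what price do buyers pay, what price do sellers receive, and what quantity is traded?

Rewrite in direct form: Qd = 304 − 2P and Qs = 2.5P − 11.
Before the tax: set 304 − 2P = 2.5P − 11 → P* = $70, Q* = 164.
With the tax collected from buyers, demand (in seller-price terms) shifts: Qd = 304 − 2(P + 27).
Solving gives Q = 134 with buyers paying $85 and sellers receiving $58 (the $27 wedge).

Buyers pay $85; sellers receive $58; quantity = 134.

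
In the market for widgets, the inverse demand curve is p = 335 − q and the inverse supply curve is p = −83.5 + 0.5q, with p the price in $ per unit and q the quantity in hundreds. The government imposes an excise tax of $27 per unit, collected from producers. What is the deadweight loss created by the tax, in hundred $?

Deadweight loss = $243 hundred.

Inverting to q(p) form: qd = 335 − p; qs = 2p + 167.
Without the tax, 335 − p = 2p + 167 gives 3p = 168, so p* = $56 and q* = 279.
With the tax collected from producers, supply shifts: qs = 2(p − 27) + 167.
New equilibrium: consumers pay $74, producers receive $47, q = 261. (Wedge: pb − ps = 27.)
Quantity falls by |ΔQ| = |279 − 261| = 18.
DWL = ½ · t · |ΔQ| = ½ · 27 · 18 = $243.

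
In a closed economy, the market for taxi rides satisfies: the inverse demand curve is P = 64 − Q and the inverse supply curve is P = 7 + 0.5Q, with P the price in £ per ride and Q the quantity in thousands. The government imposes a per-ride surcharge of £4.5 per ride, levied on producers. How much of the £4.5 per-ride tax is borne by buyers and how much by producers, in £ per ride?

Inverting to Q(P) form: Qd = 64 − P; Qs = 2P − 14.
Without the tax, 64 − P = 2P − 14 gives 3P = 78, so P* = £26 and Q* = 38.
With the tax collected from producers, supply shifts: Qs = 2(P − 4.5) − 14.
Solving gives Q = 35 with buyers paying £29 and producers receiving £24.5 (the £4.5 wedge).
Burden on buyers: £3; on producers: £1.5. (They sum to £4.5.)
The less price-elastic side of the market bears the larger share of a per-unit tax.

Buyers bear £3 per ride; producers bear £1.5 per ride.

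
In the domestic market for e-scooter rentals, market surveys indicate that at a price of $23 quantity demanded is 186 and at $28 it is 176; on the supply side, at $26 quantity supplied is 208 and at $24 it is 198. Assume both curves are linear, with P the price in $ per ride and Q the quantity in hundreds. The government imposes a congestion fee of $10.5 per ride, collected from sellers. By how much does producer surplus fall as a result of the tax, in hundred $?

Producer surplus falls by $541.5 hundred.

Demand slope: (176 − 186)/(28 − 23) = -2, so Qd = 232 − 2P.
Supply slope: (198 − 208)/(24 − 26) = 5, so Qs = 5P + 78.
Before the tax: set 232 − 2P = 5P + 78 → P* = $22, Q* = 188.
With the tax collected from sellers, supply shifts: Qs = 5(P − 10.5) + 78.
Solving gives Q = 173 with consumers paying $29.5 and sellers receiving $19 (the $10.5 wedge).
ΔPS is the trapezoid between Q = 173 and Q = 188 of height $3: ½ · (188 + 173) · 3 = $541.5.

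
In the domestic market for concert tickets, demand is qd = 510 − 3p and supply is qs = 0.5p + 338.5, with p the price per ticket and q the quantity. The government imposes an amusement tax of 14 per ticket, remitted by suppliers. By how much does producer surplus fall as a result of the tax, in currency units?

Before the tax: set 510 − 3p = 0.5p + 338.5 → p* = 49, q* = 363.
With the tax collected from suppliers, supply shifts: qs = 0.5(p − 14) + 338.5.
New equilibrium: consumers pay 51, suppliers receive 37, q = 357. (Wedge: pb − ps = 14.)
ΔPS is the trapezoid between Q = 357 and Q = 363 of height 12: ½ · (363 + 357) · 12 = 4320.

Producer surplus falls by 4320.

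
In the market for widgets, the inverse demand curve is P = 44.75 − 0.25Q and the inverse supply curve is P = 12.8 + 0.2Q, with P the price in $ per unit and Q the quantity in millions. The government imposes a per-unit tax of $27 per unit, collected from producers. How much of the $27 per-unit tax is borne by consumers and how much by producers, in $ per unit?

Inverting to Q(P) form: Qd = 179 − 4P; Qs = 5P − 64.
Before the tax: set 179 − 4P = 5P − 64 → P* = $27, Q* = 71.
With the tax collected from producers, supply shifts: Qs = 5(P − 27) − 64.
Solving gives Q = 11 with consumers paying $42 and producers receiving $15 (the $27 wedge).
Burden on consumers: $15; on producers: $12. (They sum to $27.)

Consumers bear $15 per unit; producers bear $12 per unit.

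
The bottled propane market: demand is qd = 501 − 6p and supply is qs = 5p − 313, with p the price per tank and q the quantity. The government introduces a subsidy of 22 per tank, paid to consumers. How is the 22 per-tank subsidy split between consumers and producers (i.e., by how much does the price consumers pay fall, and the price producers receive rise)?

Before the subsidy: set 501 − 6p = 5p − 313 → p* = 74, q* = 57.
With a per-unit subsidy paid to consumers, each effectively pays p − 22, so demand becomes qd = 501 − 6(p − 22).
Solving gives q = 117 with consumers paying 64 and producers receiving 86 (the 22 wedge).
Gain to consumers: 10; to producers: 12. (They sum to 22.)

Consumers gain 10 per tank; producers gain 12 per tank.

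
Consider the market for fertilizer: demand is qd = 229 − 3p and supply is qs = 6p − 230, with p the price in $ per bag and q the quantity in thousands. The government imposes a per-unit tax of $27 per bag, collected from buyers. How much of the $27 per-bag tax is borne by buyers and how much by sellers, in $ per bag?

Buyers bear $18 per bag; sellers bear $9 per bag.

Without the tax, 229 − 3p = 6p − 230 gives 9p = 459, so p* = $51 and q* = 76.
With the tax collected from buyers, demand (in seller-price terms) shifts: qd = 229 − 3(p + 27).
Solving gives q = 22 with buyers paying $69 and sellers receiving $42 (the $27 wedge).
Burden on buyers: $18; on sellers: $9. (They sum to $27.)
The less price-elastic side of the market bears the larger share of a per-unit tax.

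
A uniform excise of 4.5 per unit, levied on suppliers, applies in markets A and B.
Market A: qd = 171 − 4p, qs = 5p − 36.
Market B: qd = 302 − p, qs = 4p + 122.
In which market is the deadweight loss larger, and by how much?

Market A: pre-tax p* = 23, q* = 79; post-tax q = 69; deadweight loss = 22.5.
Market B: pre-tax p* = 36, q* = 266; post-tax q = 262.4; deadweight loss = 8.1.
Difference: 22.5 vs 8.1 → market A is larger by 14.4.

Market A, by 14.4.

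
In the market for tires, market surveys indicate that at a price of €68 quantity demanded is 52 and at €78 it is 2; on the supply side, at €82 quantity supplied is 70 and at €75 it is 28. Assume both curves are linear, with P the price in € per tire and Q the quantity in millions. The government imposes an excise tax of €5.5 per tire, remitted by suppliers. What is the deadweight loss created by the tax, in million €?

Deadweight loss = €41.25 million.

Demand slope: (2 − 52)/(78 − 68) = -5, so Qd = 392 − 5P.
Supply slope: (28 − 70)/(75 − 82) = 6, so Qs = 6P − 422.
Before the tax: set 392 − 5P = 6P − 422 → P* = €74, Q* = 22.
With the tax collected from suppliers, supply shifts: Qs = 6(P − 5.5) − 422.
New equilibrium: buyers pay €77, suppliers receive €71.5, Q = 7. (Wedge: Pb − Ps = 5.5.)
Quantity falls by |ΔQ| = |22 − 7| = 15.
DWL = ½ · t · |ΔQ| = ½ · 5.5 · 15 = €41.25.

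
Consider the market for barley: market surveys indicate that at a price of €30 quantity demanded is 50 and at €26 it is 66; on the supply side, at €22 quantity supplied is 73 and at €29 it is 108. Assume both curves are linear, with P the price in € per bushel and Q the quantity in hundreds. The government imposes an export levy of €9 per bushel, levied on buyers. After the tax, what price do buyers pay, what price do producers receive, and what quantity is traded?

Buyers pay €28; producers receive €19; quantity = 58.

Demand slope: (66 − 50)/(26 − 30) = -4, so Qd = 170 − 4P.
Supply slope: (108 − 73)/(29 − 22) = 5, so Qs = 5P − 37.
Without the tax, 170 − 4P = 5P − 37 gives 9P = 207, so P* = €23 and Q* = 78.
With the tax collected from buyers, demand (in seller-price terms) shifts: Qd = 170 − 4(P + 9).
New equilibrium: buyers pay €28, producers receive €19, Q = 58. (Wedge: Pb − Ps = 9.)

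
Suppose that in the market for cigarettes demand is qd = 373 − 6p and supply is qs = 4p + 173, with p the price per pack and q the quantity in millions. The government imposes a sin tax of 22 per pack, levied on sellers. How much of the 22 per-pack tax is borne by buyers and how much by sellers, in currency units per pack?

Buyers bear 8.8 per pack; sellers bear 13.2 per pack.

Without the tax, 373 − 6p = 4p + 173 gives 10p = 200, so p* = 20 and q* = 253.
With the tax collected from sellers, supply shifts: qs = 4(p − 22) + 173.
Solving gives q = 200.2 with buyers paying 28.8 and sellers receiving 6.8 (the 22 wedge).
Burden on buyers: 8.8; on sellers: 13.2. (They sum to 22.)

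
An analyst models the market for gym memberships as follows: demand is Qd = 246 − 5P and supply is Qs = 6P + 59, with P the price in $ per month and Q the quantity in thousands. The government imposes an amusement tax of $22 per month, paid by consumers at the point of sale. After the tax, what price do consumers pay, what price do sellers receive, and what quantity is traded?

Consumers pay $29; sellers receive $7; quantity = 101.

Without the tax, 246 − 5P = 6P + 59 gives 11P = 187, so P* = $17 and Q* = 161.
With the tax collected from consumers, demand (in seller-price terms) shifts: Qd = 246 − 5(P + 22).
New equilibrium: consumers pay $29, sellers receive $7, Q = 101. (Wedge: Pb − Ps = 22.)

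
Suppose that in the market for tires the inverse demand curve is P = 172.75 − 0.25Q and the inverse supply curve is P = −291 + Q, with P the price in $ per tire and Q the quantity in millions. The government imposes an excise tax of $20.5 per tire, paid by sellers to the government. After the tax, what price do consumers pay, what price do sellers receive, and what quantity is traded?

Consumers pay $84.1; sellers receive $63.6; quantity = 354.6.

Rewrite in direct form: Qd = 691 − 4P and Qs = P + 291.
Before the tax: set 691 − 4P = P + 291 → P* = $80, Q* = 371.
With the tax collected from sellers, supply shifts: Qs = (P − 20.5) + 291.
New equilibrium: consumers pay $84.1, sellers receive $63.6, Q = 354.6. (Wedge: Pb − Ps = 20.5.)
The less price-elastic side of the market bears the larger share of a per-unit tax.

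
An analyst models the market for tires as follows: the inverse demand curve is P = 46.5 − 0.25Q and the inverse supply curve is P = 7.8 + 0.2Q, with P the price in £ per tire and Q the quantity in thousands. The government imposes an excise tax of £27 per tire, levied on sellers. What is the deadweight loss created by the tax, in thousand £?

Deadweight loss = £810 thousand.

Rewrite in direct form: Qd = 186 − 4P and Qs = 5P − 39.
Before the tax: set 186 − 4P = 5P − 39 → P* = £25, Q* = 86.
With the tax collected from sellers, supply shifts: Qs = 5(P − 27) − 39.
Solving gives Q = 26 with buyers paying £40 and sellers receiving £13 (the £27 wedge).
Quantity falls by |ΔQ| = |86 − 26| = 60.
DWL = ½ · t · |ΔQ| = ½ · 27 · 60 = £810.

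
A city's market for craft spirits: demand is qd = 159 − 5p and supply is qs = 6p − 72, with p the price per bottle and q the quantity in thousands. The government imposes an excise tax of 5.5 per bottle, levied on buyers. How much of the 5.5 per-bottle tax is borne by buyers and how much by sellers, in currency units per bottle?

Without the tax, 159 − 5p = 6p − 72 gives 11p = 231, so p* = 21 and q* = 54.
With the tax collected from buyers, demand (in seller-price terms) shifts: qd = 159 − 5(p + 5.5).
Solving gives q = 39 with buyers paying 24 and sellers receiving 18.5 (the 5.5 wedge).
Burden on buyers: 3; on sellers: 2.5. (They sum to 5.5.)

Buyers bear 3 per bottle; sellers bear 2.5 per bottle.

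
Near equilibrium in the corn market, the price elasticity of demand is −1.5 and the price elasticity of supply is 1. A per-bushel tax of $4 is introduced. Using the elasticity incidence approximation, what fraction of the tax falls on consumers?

Consumers' share ≈ 0.4.

Incidence ratio: consumers' share ≈ εs / (εs + |εd|) = 1 / (1 + 1.5) = 0.4.
Supply is the less elastic side, so consumers bear the smaller share.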